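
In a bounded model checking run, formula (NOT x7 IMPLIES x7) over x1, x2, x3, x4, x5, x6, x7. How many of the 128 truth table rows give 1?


Formula: (NOT x7 IMPLIES x7) over 7 vars (128 rows)
Evaluate each row (x1, x2, x3, x4, x5, x6, x7 as bits, MSB first):
  row 0 [0000000]: (NOT 0 IMPLIES 0) -> 0
  row 1 [0000001]: (NOT 1 IMPLIES 1) -> 1
  row 2 [0000010]: (NOT 0 IMPLIES 0) -> 0
  row 3 [0000011]: (NOT 1 IMPLIES 1) -> 1
  row 4 [0000100]: (NOT 0 IMPLIES 0) -> 0
  (every remaining row is evaluated the same way; all 128 results are listed next)
Full result column, 8 rows per line (x1,x2,x3,x4 fixed per line; x5,x6,x7 runs 000..111 left to right):
  rows 0-7 [x1,x2,x3,x4=0000]: 01010101  (ones: 4)
  rows 8-15 [x1,x2,x3,x4=0001]: 01010101  (ones: 4)
  rows 16-23 [x1,x2,x3,x4=0010]: 01010101  (ones: 4)
  rows 24-31 [x1,x2,x3,x4=0011]: 01010101  (ones: 4)
  rows 32-39 [x1,x2,x3,x4=0100]: 01010101  (ones: 4)
  rows 40-47 [x1,x2,x3,x4=0101]: 01010101  (ones: 4)
  rows 48-55 [x1,x2,x3,x4=0110]: 01010101  (ones: 4)
  rows 56-63 [x1,x2,x3,x4=0111]: 01010101  (ones: 4)
  rows 64-71 [x1,x2,x3,x4=1000]: 01010101  (ones: 4)
  rows 72-79 [x1,x2,x3,x4=1001]: 01010101  (ones: 4)
  rows 80-87 [x1,x2,x3,x4=1010]: 01010101  (ones: 4)
  rows 88-95 [x1,x2,x3,x4=1011]: 01010101  (ones: 4)
  rows 96-103 [x1,x2,x3,x4=1100]: 01010101  (ones: 4)
  rows 104-111 [x1,x2,x3,x4=1101]: 01010101  (ones: 4)
  rows 112-119 [x1,x2,x3,x4=1110]: 01010101  (ones: 4)
  rows 120-127 [x1,x2,x3,x4=1111]: 01010101  (ones: 4)
Count of 1-rows = 4+4+4+4+4+4+4+4+4+4+4+4+4+4+4+4 = 64

64


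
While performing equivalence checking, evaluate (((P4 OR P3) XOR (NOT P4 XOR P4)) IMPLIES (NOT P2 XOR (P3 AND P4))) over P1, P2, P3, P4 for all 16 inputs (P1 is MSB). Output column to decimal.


Formula: (((P4 OR P3) XOR (NOT P4 XOR P4)) IMPLIES (NOT P2 XOR (P3 AND P4))) over P1, P2, P3, P4 (16 rows)
Evaluate each row (bits = P1,P2,P3,P4, MSB first):
  row 0 [0000]: (((0 OR 0) XOR (NOT 0 XOR 0)) IMPLIES (NOT 0 XOR (0 AND 0))) -> 1
  row 1 [0001]: (((1 OR 0) XOR (NOT 1 XOR 1)) IMPLIES (NOT 0 XOR (0 AND 1))) -> 1
  row 2 [0010]: (((0 OR 1) XOR (NOT 0 XOR 0)) IMPLIES (NOT 0 XOR (1 AND 0))) -> 1
  row 3 [0011]: (((1 OR 1) XOR (NOT 1 XOR 1)) IMPLIES (NOT 0 XOR (1 AND 1))) -> 1
  row 4 [0100]: (((0 OR 0) XOR (NOT 0 XOR 0)) IMPLIES (NOT 1 XOR (0 AND 0))) -> 0
  row 5 [0101]: (((1 OR 0) XOR (NOT 1 XOR 1)) IMPLIES (NOT 1 XOR (0 AND 1))) -> 1
  row 6 [0110]: (((0 OR 1) XOR (NOT 0 XOR 0)) IMPLIES (NOT 1 XOR (1 AND 0))) -> 1
  row 7 [0111]: (((1 OR 1) XOR (NOT 1 XOR 1)) IMPLIES (NOT 1 XOR (1 AND 1))) -> 1
  row 8 [1000]: (((0 OR 0) XOR (NOT 0 XOR 0)) IMPLIES (NOT 0 XOR (0 AND 0))) -> 1
  row 9 [1001]: (((1 OR 0) XOR (NOT 1 XOR 1)) IMPLIES (NOT 0 XOR (0 AND 1))) -> 1
  row 10 [1010]: (((0 OR 1) XOR (NOT 0 XOR 0)) IMPLIES (NOT 0 XOR (1 AND 0))) -> 1
  row 11 [1011]: (((1 OR 1) XOR (NOT 1 XOR 1)) IMPLIES (NOT 0 XOR (1 AND 1))) -> 1
  row 12 [1100]: (((0 OR 0) XOR (NOT 0 XOR 0)) IMPLIES (NOT 1 XOR (0 AND 0))) -> 0
  row 13 [1101]: (((1 OR 0) XOR (NOT 1 XOR 1)) IMPLIES (NOT 1 XOR (0 AND 1))) -> 1
  row 14 [1110]: (((0 OR 1) XOR (NOT 0 XOR 0)) IMPLIES (NOT 1 XOR (1 AND 0))) -> 1
  row 15 [1111]: (((1 OR 1) XOR (NOT 1 XOR 1)) IMPLIES (NOT 1 XOR (1 AND 1))) -> 1
Full result column, 4 rows per line (P1,P2 fixed per line; P3,P4 runs 00..11 left to right):
  rows 0-3 [P1,P2=00]: 1111  = hex F
  rows 4-7 [P1,P2=01]: 0111  = hex 7
  rows 8-11 [P1,P2=10]: 1111  = hex F
  rows 12-15 [P1,P2=11]: 0111  = hex 7
Output column (row 0 .. row 15) = 1111011111110111
Output column grouped in 4s = 1111 0111 1111 0111 = 0xF7F7
Convert to decimal digit by digit (value = value*16 + digit):
  F -> 15
  15*16 + 7 = 247
  247*16 + 15 (F) = 3967
  3967*16 + 7 = 63479
Decimal = 63479

63479


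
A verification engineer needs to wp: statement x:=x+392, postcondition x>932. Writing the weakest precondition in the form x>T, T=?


Formula: wp(x:=E, P) = P[E/x] (substitute E for x in postcondition)
Step 1: Postcondition: x>932
Step 2: Substitute x+392 for x: x+392>932
Step 3: Solve for x: x > 932-392 = 540

540


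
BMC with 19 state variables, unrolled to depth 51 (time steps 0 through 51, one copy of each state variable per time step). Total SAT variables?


BMC unrolls to depth k, creating one copy of each state var for steps 0..k.
Step count = 51 + 1 = 52 (steps 0 through 51)
Vars per step = 19
Total = 19 * 52 = 988

988


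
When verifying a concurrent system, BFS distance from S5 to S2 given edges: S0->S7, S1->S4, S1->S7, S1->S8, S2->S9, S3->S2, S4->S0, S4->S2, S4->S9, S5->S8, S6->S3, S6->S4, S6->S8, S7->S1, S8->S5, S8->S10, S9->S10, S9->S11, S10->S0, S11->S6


BFS layer-by-layer from S5:
  dist 0: {S5}
  dist 1: {S8}
  dist 2: {S10}
  dist 3: {S0}
  dist 4: {S7}
  dist 5: {S1}
  dist 6: {S4}
  dist 7: {S2, S9}
  -> S2 reached at distance 7
Shortest path length = 7

7


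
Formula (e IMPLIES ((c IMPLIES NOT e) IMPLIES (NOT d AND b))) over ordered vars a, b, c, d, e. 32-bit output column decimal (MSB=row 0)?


Formula: (e IMPLIES ((c IMPLIES NOT e) IMPLIES (NOT d AND b))) over a, b, c, d, e (32 rows)
Evaluate each row (bits = a,b,c,d,e, MSB first):
  row 0 [00000]: (0 IMPLIES ((0 IMPLIES NOT 0) IMPLIES (NOT 0 AND 0))) -> 1
  row 1 [00001]: (1 IMPLIES ((0 IMPLIES NOT 1) IMPLIES (NOT 0 AND 0))) -> 0
  row 2 [00010]: (0 IMPLIES ((0 IMPLIES NOT 0) IMPLIES (NOT 1 AND 0))) -> 1
  row 3 [00011]: (1 IMPLIES ((0 IMPLIES NOT 1) IMPLIES (NOT 1 AND 0))) -> 0
  row 4 [00100]: (0 IMPLIES ((1 IMPLIES NOT 0) IMPLIES (NOT 0 AND 0))) -> 1
  row 5 [00101]: (1 IMPLIES ((1 IMPLIES NOT 1) IMPLIES (NOT 0 AND 0))) -> 1
  row 6 [00110]: (0 IMPLIES ((1 IMPLIES NOT 0) IMPLIES (NOT 1 AND 0))) -> 1
  row 7 [00111]: (1 IMPLIES ((1 IMPLIES NOT 1) IMPLIES (NOT 1 AND 0))) -> 1
  row 8 [01000]: (0 IMPLIES ((0 IMPLIES NOT 0) IMPLIES (NOT 0 AND 1))) -> 1
  row 9 [01001]: (1 IMPLIES ((0 IMPLIES NOT 1) IMPLIES (NOT 0 AND 1))) -> 1
  row 10 [01010]: (0 IMPLIES ((0 IMPLIES NOT 0) IMPLIES (NOT 1 AND 1))) -> 1
  row 11 [01011]: (1 IMPLIES ((0 IMPLIES NOT 1) IMPLIES (NOT 1 AND 1))) -> 0
  row 12 [01100]: (0 IMPLIES ((1 IMPLIES NOT 0) IMPLIES (NOT 0 AND 1))) -> 1
  row 13 [01101]: (1 IMPLIES ((1 IMPLIES NOT 1) IMPLIES (NOT 0 AND 1))) -> 1
  row 14 [01110]: (0 IMPLIES ((1 IMPLIES NOT 0) IMPLIES (NOT 1 AND 1))) -> 1
  row 15 [01111]: (1 IMPLIES ((1 IMPLIES NOT 1) IMPLIES (NOT 1 AND 1))) -> 1
  row 16 [10000]: (0 IMPLIES ((0 IMPLIES NOT 0) IMPLIES (NOT 0 AND 0))) -> 1
  row 17 [10001]: (1 IMPLIES ((0 IMPLIES NOT 1) IMPLIES (NOT 0 AND 0))) -> 0
  row 18 [10010]: (0 IMPLIES ((0 IMPLIES NOT 0) IMPLIES (NOT 1 AND 0))) -> 1
  row 19 [10011]: (1 IMPLIES ((0 IMPLIES NOT 1) IMPLIES (NOT 1 AND 0))) -> 0
  row 20 [10100]: (0 IMPLIES ((1 IMPLIES NOT 0) IMPLIES (NOT 0 AND 0))) -> 1
  row 21 [10101]: (1 IMPLIES ((1 IMPLIES NOT 1) IMPLIES (NOT 0 AND 0))) -> 1
  row 22 [10110]: (0 IMPLIES ((1 IMPLIES NOT 0) IMPLIES (NOT 1 AND 0))) -> 1
  row 23 [10111]: (1 IMPLIES ((1 IMPLIES NOT 1) IMPLIES (NOT 1 AND 0))) -> 1
  row 24 [11000]: (0 IMPLIES ((0 IMPLIES NOT 0) IMPLIES (NOT 0 AND 1))) -> 1
  row 25 [11001]: (1 IMPLIES ((0 IMPLIES NOT 1) IMPLIES (NOT 0 AND 1))) -> 1
  row 26 [11010]: (0 IMPLIES ((0 IMPLIES NOT 0) IMPLIES (NOT 1 AND 1))) -> 1
  row 27 [11011]: (1 IMPLIES ((0 IMPLIES NOT 1) IMPLIES (NOT 1 AND 1))) -> 0
  row 28 [11100]: (0 IMPLIES ((1 IMPLIES NOT 0) IMPLIES (NOT 0 AND 1))) -> 1
  row 29 [11101]: (1 IMPLIES ((1 IMPLIES NOT 1) IMPLIES (NOT 0 AND 1))) -> 1
  row 30 [11110]: (0 IMPLIES ((1 IMPLIES NOT 0) IMPLIES (NOT 1 AND 1))) -> 1
  row 31 [11111]: (1 IMPLIES ((1 IMPLIES NOT 1) IMPLIES (NOT 1 AND 1))) -> 1
Full result column, 4 rows per line (a,b,c fixed per line; d,e runs 00..11 left to right):
  rows 0-3 [a,b,c=000]: 1010  = hex A
  rows 4-7 [a,b,c=001]: 1111  = hex F
  rows 8-11 [a,b,c=010]: 1110  = hex E
  rows 12-15 [a,b,c=011]: 1111  = hex F
  rows 16-19 [a,b,c=100]: 1010  = hex A
  rows 20-23 [a,b,c=101]: 1111  = hex F
  rows 24-27 [a,b,c=110]: 1110  = hex E
  rows 28-31 [a,b,c=111]: 1111  = hex F
Output column (row 0 .. row 31) = 10101111111011111010111111101111
Output column grouped in 4s = 1010 1111 1110 1111 1010 1111 1110 1111 = 0xAFEFAFEF
Convert to decimal digit by digit (value = value*16 + digit):
  A -> 10
  10*16 + 15 (F) = 175
  175*16 + 14 (E) = 2814
  2814*16 + 15 (F) = 45039
  45039*16 + 10 (A) = 720634
  720634*16 + 15 (F) = 11530159
  11530159*16 + 14 (E) = 184482558
  184482558*16 + 15 (F) = 2951720943
Decimal = 2951720943

2951720943


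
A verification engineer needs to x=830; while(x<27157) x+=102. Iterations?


Step 1: x goes from 830 toward 27157 by 102; the body runs while x<27157, so iterations = ceil((bound-start)/step)
Step 2: Distance=26327
Step 3: ceil(26327/102)=259

259


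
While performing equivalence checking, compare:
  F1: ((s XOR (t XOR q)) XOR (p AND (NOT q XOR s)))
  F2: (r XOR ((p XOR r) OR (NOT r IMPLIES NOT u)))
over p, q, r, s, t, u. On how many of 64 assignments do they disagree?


F1 = ((s XOR (t XOR q)) XOR (p AND (NOT q XOR s)))
F2 = (r XOR ((p XOR r) OR (NOT r IMPLIES NOT u)))
Evaluate both on each of 64 rows (bits = p,q,r,s,t,u):
  row 0 [000000]: F1=0 F2=1 (differ) -> 1
  row 1 [000001]: F1=0 F2=0 -> 0
  row 2 [000010]: F1=1 F2=1 -> 0
  row 3 [000011]: F1=1 F2=0 (differ) -> 1
  row 4 [000100]: F1=1 F2=1 -> 0
  (every remaining row is evaluated the same way; all 64 results are listed next)
Full result column, 8 rows per line (p,q,r fixed per line; s,t,u runs 000..111 left to right):
  rows 0-7 [p,q,r=000]: 10010110  (ones: 4)
  rows 8-15 [p,q,r=001]: 00111100  (ones: 4)
  rows 16-23 [p,q,r=010]: 01101001  (ones: 4)
  rows 24-31 [p,q,r=011]: 11000011  (ones: 4)
  rows 32-39 [p,q,r=100]: 00110011  (ones: 4)
  rows 40-47 [p,q,r=101]: 11001100  (ones: 4)
  rows 48-55 [p,q,r=110]: 00110011  (ones: 4)
  rows 56-63 [p,q,r=111]: 11001100  (ones: 4)
Disagreements = 4+4+4+4+4+4+4+4 = 32

32


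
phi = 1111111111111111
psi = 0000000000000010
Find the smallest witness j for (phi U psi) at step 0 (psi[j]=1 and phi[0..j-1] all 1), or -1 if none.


(phi U psi) at 0: need smallest j with psi[j]=1 and phi[i]=1 for all i in [0,j).
Scan from step 0:
  step 0: phi=1, psi=0 -> continue
  step 1: phi=1, psi=0 -> continue
  step 2: phi=1, psi=0 -> continue
  step 3: phi=1, psi=0 -> continue
  step 14: psi=1 and phi held for [0,14) -> witness found
Witness step = 14

14


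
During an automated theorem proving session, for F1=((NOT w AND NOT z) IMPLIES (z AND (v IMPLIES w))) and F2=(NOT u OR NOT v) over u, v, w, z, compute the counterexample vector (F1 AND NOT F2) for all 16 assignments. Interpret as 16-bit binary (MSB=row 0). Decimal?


F1 = ((NOT w AND NOT z) IMPLIES (z AND (v IMPLIES w)))
F2 = (NOT u OR NOT v)
Counterexample to F1=>F2 is where F1=1 and F2=0.
Evaluate each row (bits = u,v,w,z, MSB first):
  row 0 [0000]: F1=0 F2=1 -> F1&~F2 -> 0
  row 1 [0001]: F1=1 F2=1 -> F1&~F2 -> 0
  row 2 [0010]: F1=1 F2=1 -> F1&~F2 -> 0
  row 3 [0011]: F1=1 F2=1 -> F1&~F2 -> 0
  row 4 [0100]: F1=0 F2=1 -> F1&~F2 -> 0
  row 5 [0101]: F1=1 F2=1 -> F1&~F2 -> 0
  row 6 [0110]: F1=1 F2=1 -> F1&~F2 -> 0
  row 7 [0111]: F1=1 F2=1 -> F1&~F2 -> 0
  row 8 [1000]: F1=0 F2=1 -> F1&~F2 -> 0
  row 9 [1001]: F1=1 F2=1 -> F1&~F2 -> 0
  row 10 [1010]: F1=1 F2=1 -> F1&~F2 -> 0
  row 11 [1011]: F1=1 F2=1 -> F1&~F2 -> 0
  row 12 [1100]: F1=0 F2=0 -> F1&~F2 -> 0
  row 13 [1101]: F1=1 F2=0 -> F1&~F2 -> 1
  row 14 [1110]: F1=1 F2=0 -> F1&~F2 -> 1
  row 15 [1111]: F1=1 F2=0 -> F1&~F2 -> 1
Full result column, 4 rows per line (u,v fixed per line; w,z runs 00..11 left to right):
  rows 0-3 [u,v=00]: 0000  = hex 0
  rows 4-7 [u,v=01]: 0000  = hex 0
  rows 8-11 [u,v=10]: 0000  = hex 0
  rows 12-15 [u,v=11]: 0111  = hex 7
Counterexample vector (row 0 .. row 15) = 0000000000000111
Output column grouped in 4s = 0000 0000 0000 0111 = 0x0007
Convert to decimal digit by digit (value = value*16 + digit):
  0 -> 0
  0*16 + 0 = 0
  0*16 + 0 = 0
  0*16 + 7 = 7
Decimal = 7

7


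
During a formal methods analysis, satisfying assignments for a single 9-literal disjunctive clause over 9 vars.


Step 1: Total=2^9=512
Step 2: Unsat when all 9 false: 2^0=1
Step 3: Sat=512-1=511

511


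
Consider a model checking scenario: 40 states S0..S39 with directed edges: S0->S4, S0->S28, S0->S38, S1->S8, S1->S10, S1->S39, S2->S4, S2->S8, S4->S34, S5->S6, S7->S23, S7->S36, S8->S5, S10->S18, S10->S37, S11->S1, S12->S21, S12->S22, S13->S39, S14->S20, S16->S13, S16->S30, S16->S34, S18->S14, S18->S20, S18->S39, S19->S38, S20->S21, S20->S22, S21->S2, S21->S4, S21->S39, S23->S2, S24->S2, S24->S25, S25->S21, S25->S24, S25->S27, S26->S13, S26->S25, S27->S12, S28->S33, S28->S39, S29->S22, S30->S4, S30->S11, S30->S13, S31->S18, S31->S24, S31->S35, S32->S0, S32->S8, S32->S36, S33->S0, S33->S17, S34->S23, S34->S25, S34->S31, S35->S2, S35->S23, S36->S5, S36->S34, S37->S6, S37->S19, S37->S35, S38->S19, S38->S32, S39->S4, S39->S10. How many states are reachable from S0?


BFS from S0:
  layer 0: {S0}
  layer 1: {S4, S28, S38}
  layer 2: {S19, S32, S33, S34, S39}
  layer 3: {S8, S10, S17, S23, S25, S31, S36}
  layer 4: {S2, S5, S18, S21, S24, S27, S35, S37}
  layer 5: {S6, S12, S14, S20}
  layer 6: {S22}
Reachable set: {S0, S2, S4, S5, S6, S8, S10, S12, S14, S17, S18, S19, S20, S21, S22, S23, S24, S25, S27, S28, S31, S32, S33, S34, S35, S36, S37, S38, S39}
Count = 29

29


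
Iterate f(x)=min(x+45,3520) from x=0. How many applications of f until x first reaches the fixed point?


Step 1: x=0, cap=3520, increment=45
Step 2: x grows by 45 each step until capped at 3520; fixed point is x=3520
Step 3: iterations = ceil(3520/45) = 79

79


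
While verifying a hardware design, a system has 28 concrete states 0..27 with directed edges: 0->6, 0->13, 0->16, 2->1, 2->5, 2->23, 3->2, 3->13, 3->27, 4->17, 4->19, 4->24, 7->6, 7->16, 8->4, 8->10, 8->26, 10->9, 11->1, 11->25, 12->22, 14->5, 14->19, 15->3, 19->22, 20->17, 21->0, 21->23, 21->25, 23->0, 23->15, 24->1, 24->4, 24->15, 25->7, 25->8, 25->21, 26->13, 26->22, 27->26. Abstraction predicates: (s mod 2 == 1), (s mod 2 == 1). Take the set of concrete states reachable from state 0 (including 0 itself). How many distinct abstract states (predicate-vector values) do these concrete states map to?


BFS from 0:
Concrete reachable: {0, 6, 13, 16}
Abstract via predicates (s mod 2 == 1), (s mod 2 == 1):
  (0,0) <- {0, 6, 16}
  (1,1) <- {13}
Distinct abstract states = 2

2


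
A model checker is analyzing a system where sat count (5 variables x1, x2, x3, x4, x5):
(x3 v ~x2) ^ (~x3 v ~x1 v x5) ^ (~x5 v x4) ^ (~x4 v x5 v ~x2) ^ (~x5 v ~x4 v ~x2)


CNF with 5 clauses over 5 vars (32 assignments).
An assignment satisfies CNF iff every clause has >=1 true literal.
Check each row (bits = x1,x2,x3,x4,x5; clause T/F shown):
  row 0 [00000]: clauses=TTTTT -> 1
  row 1 [00001]: clauses=TTFTT -> 0
  row 2 [00010]: clauses=TTTTT -> 1
  row 3 [00011]: clauses=TTTTT -> 1
  row 4 [00100]: clauses=TTTTT -> 1
  row 5 [00101]: clauses=TTFTT -> 0
  row 6 [00110]: clauses=TTTTT -> 1
  row 7 [00111]: clauses=TTTTT -> 1
  row 8 [01000]: clauses=FTTTT -> 0
  row 9 [01001]: clauses=FTFTT -> 0
  row 10 [01010]: clauses=FTTFT -> 0
  row 11 [01011]: clauses=FTTTF -> 0
  row 12 [01100]: clauses=TTTTT -> 1
  row 13 [01101]: clauses=TTFTT -> 0
  row 14 [01110]: clauses=TTTFT -> 0
  row 15 [01111]: clauses=TTTTF -> 0
  row 16 [10000]: clauses=TTTTT -> 1
  row 17 [10001]: clauses=TTFTT -> 0
  row 18 [10010]: clauses=TTTTT -> 1
  row 19 [10011]: clauses=TTTTT -> 1
  row 20 [10100]: clauses=TFTTT -> 0
  row 21 [10101]: clauses=TTFTT -> 0
  row 22 [10110]: clauses=TFTTT -> 0
  row 23 [10111]: clauses=TTTTT -> 1
  row 24 [11000]: clauses=FTTTT -> 0
  row 25 [11001]: clauses=FTFTT -> 0
  row 26 [11010]: clauses=FTTFT -> 0
  row 27 [11011]: clauses=FTTTF -> 0
  row 28 [11100]: clauses=TFTTT -> 0
  row 29 [11101]: clauses=TTFTT -> 0
  row 30 [11110]: clauses=TFTFT -> 0
  row 31 [11111]: clauses=TTTTF -> 0
Full result column, 8 rows per line (x1,x2 fixed per line; x3,x4,x5 runs 000..111 left to right):
  rows 0-7 [x1,x2=00]: 10111011  (ones: 6)
  rows 8-15 [x1,x2=01]: 00001000  (ones: 1)
  rows 16-23 [x1,x2=10]: 10110001  (ones: 4)
  rows 24-31 [x1,x2=11]: 00000000  (ones: 0)
Satisfying assignments = 6+1+4+0 = 11

11


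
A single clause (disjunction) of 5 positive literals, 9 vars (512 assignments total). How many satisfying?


Step 1: Total=2^9=512
Step 2: Unsat when all 5 false: 2^4=16
Step 3: Sat=512-16=496

496


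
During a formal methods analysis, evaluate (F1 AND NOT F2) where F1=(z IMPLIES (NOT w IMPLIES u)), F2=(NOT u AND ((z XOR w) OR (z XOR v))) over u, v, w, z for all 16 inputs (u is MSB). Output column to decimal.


F1 = (z IMPLIES (NOT w IMPLIES u))
F2 = (NOT u AND ((z XOR w) OR (z XOR v)))
Counterexample to F1=>F2 is where F1=1 and F2=0.
Evaluate each row (bits = u,v,w,z, MSB first):
  row 0 [0000]: F1=1 F2=0 -> F1&~F2 -> 1
  row 1 [0001]: F1=0 F2=1 -> F1&~F2 -> 0
  row 2 [0010]: F1=1 F2=1 -> F1&~F2 -> 0
  row 3 [0011]: F1=1 F2=1 -> F1&~F2 -> 0
  row 4 [0100]: F1=1 F2=1 -> F1&~F2 -> 0
  row 5 [0101]: F1=0 F2=1 -> F1&~F2 -> 0
  row 6 [0110]: F1=1 F2=1 -> F1&~F2 -> 0
  row 7 [0111]: F1=1 F2=0 -> F1&~F2 -> 1
  row 8 [1000]: F1=1 F2=0 -> F1&~F2 -> 1
  row 9 [1001]: F1=1 F2=0 -> F1&~F2 -> 1
  row 10 [1010]: F1=1 F2=0 -> F1&~F2 -> 1
  row 11 [1011]: F1=1 F2=0 -> F1&~F2 -> 1
  row 12 [1100]: F1=1 F2=0 -> F1&~F2 -> 1
  row 13 [1101]: F1=1 F2=0 -> F1&~F2 -> 1
  row 14 [1110]: F1=1 F2=0 -> F1&~F2 -> 1
  row 15 [1111]: F1=1 F2=0 -> F1&~F2 -> 1
Full result column, 4 rows per line (u,v fixed per line; w,z runs 00..11 left to right):
  rows 0-3 [u,v=00]: 1000  = hex 8
  rows 4-7 [u,v=01]: 0001  = hex 1
  rows 8-11 [u,v=10]: 1111  = hex F
  rows 12-15 [u,v=11]: 1111  = hex F
Counterexample vector (row 0 .. row 15) = 1000000111111111
Output column grouped in 4s = 1000 0001 1111 1111 = 0x81FF
Convert to decimal digit by digit (value = value*16 + digit):
  8 -> 8
  8*16 + 1 = 129
  129*16 + 15 (F) = 2079
  2079*16 + 15 (F) = 33279
Decimal = 33279

33279


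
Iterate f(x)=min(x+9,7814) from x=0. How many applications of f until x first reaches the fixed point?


Step 1: x=0, cap=7814, increment=9
Step 2: x grows by 9 each step until capped at 7814; fixed point is x=7814
Step 3: iterations = ceil(7814/9) = 869

869


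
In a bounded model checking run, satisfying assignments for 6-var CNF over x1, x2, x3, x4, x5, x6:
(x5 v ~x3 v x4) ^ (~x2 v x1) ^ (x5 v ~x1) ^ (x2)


CNF with 4 clauses over 6 vars (64 assignments).
An assignment satisfies CNF iff every clause has >=1 true literal.
Check each row (bits = x1,x2,x3,x4,x5,x6; clause T/F shown):
  row 0 [000000]: clauses=TTTF -> 0
  row 1 [000001]: clauses=TTTF -> 0
  row 2 [000010]: clauses=TTTF -> 0
  row 3 [000011]: clauses=TTTF -> 0
  row 4 [000100]: clauses=TTTF -> 0
  (every remaining row is evaluated the same way; all 64 results are listed next)
Full result column, 8 rows per line (x1,x2,x3 fixed per line; x4,x5,x6 runs 000..111 left to right):
  rows 0-7 [x1,x2,x3=000]: 00000000  (ones: 0)
  rows 8-15 [x1,x2,x3=001]: 00000000  (ones: 0)
  rows 16-23 [x1,x2,x3=010]: 00000000  (ones: 0)
  rows 24-31 [x1,x2,x3=011]: 00000000  (ones: 0)
  rows 32-39 [x1,x2,x3=100]: 00000000  (ones: 0)
  rows 40-47 [x1,x2,x3=101]: 00000000  (ones: 0)
  rows 48-55 [x1,x2,x3=110]: 00110011  (ones: 4)
  rows 56-63 [x1,x2,x3=111]: 00110011  (ones: 4)
Satisfying assignments = 0+0+0+0+0+0+4+4 = 8

8


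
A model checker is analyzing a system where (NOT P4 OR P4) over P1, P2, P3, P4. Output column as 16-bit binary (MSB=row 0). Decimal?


Formula: (NOT P4 OR P4) over P1, P2, P3, P4 (16 rows)
Evaluate each row (bits = P1,P2,P3,P4, MSB first):
  row 0 [0000]: (NOT 0 OR 0) -> 1
  row 1 [0001]: (NOT 1 OR 1) -> 1
  row 2 [0010]: (NOT 0 OR 0) -> 1
  row 3 [0011]: (NOT 1 OR 1) -> 1
  row 4 [0100]: (NOT 0 OR 0) -> 1
  row 5 [0101]: (NOT 1 OR 1) -> 1
  row 6 [0110]: (NOT 0 OR 0) -> 1
  row 7 [0111]: (NOT 1 OR 1) -> 1
  row 8 [1000]: (NOT 0 OR 0) -> 1
  row 9 [1001]: (NOT 1 OR 1) -> 1
  row 10 [1010]: (NOT 0 OR 0) -> 1
  row 11 [1011]: (NOT 1 OR 1) -> 1
  row 12 [1100]: (NOT 0 OR 0) -> 1
  row 13 [1101]: (NOT 1 OR 1) -> 1
  row 14 [1110]: (NOT 0 OR 0) -> 1
  row 15 [1111]: (NOT 1 OR 1) -> 1
Full result column, 4 rows per line (P1,P2 fixed per line; P3,P4 runs 00..11 left to right):
  rows 0-3 [P1,P2=00]: 1111  = hex F
  rows 4-7 [P1,P2=01]: 1111  = hex F
  rows 8-11 [P1,P2=10]: 1111  = hex F
  rows 12-15 [P1,P2=11]: 1111  = hex F
Output column (row 0 .. row 15) = 1111111111111111
Output column grouped in 4s = 1111 1111 1111 1111 = 0xFFFF
Convert to decimal digit by digit (value = value*16 + digit):
  F -> 15
  15*16 + 15 (F) = 255
  255*16 + 15 (F) = 4095
  4095*16 + 15 (F) = 65535
Decimal = 65535

65535


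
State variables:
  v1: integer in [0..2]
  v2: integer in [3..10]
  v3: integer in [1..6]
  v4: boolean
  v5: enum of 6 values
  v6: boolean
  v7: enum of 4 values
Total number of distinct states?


State space = product of domain sizes of all variables.
Domain sizes:
  v1 (integer in [0..2]): 3
  v2 (integer in [3..10]): 8
  v3 (integer in [1..6]): 6
  v4 (boolean): 2
  v5 (enum of 6 values): 6
  v6 (boolean): 2
  v7 (enum of 4 values): 4
Product = 3 * 8 * 6 * 2 * 6 * 2 * 4 = 13824

13824


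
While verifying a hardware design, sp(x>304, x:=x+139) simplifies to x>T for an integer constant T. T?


Formula: sp(P, x:=E) = exists old_x. (x = E[old_x/x]) AND P[old_x/x] (old_x is the value of x before the assignment; eliminate old_x by solving x = E[old_x/x] for old_x)
Step 1: Precondition P: x>304, i.e. old_x > 304
Step 2: Assignment gives x = old_x + 139, so old_x = x - 139
Step 3: Substitute into P: x - 139 > 304
Step 4: Simplify: x > 304+139 = 443

443


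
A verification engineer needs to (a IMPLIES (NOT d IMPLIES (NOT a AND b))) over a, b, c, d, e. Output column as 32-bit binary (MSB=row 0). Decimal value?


Formula: (a IMPLIES (NOT d IMPLIES (NOT a AND b))) over a, b, c, d, e (32 rows)
Evaluate each row (bits = a,b,c,d,e, MSB first):
  row 0 [00000]: (0 IMPLIES (NOT 0 IMPLIES (NOT 0 AND 0))) -> 1
  row 1 [00001]: (0 IMPLIES (NOT 0 IMPLIES (NOT 0 AND 0))) -> 1
  row 2 [00010]: (0 IMPLIES (NOT 1 IMPLIES (NOT 0 AND 0))) -> 1
  row 3 [00011]: (0 IMPLIES (NOT 1 IMPLIES (NOT 0 AND 0))) -> 1
  row 4 [00100]: (0 IMPLIES (NOT 0 IMPLIES (NOT 0 AND 0))) -> 1
  row 5 [00101]: (0 IMPLIES (NOT 0 IMPLIES (NOT 0 AND 0))) -> 1
  row 6 [00110]: (0 IMPLIES (NOT 1 IMPLIES (NOT 0 AND 0))) -> 1
  row 7 [00111]: (0 IMPLIES (NOT 1 IMPLIES (NOT 0 AND 0))) -> 1
  row 8 [01000]: (0 IMPLIES (NOT 0 IMPLIES (NOT 0 AND 1))) -> 1
  row 9 [01001]: (0 IMPLIES (NOT 0 IMPLIES (NOT 0 AND 1))) -> 1
  row 10 [01010]: (0 IMPLIES (NOT 1 IMPLIES (NOT 0 AND 1))) -> 1
  row 11 [01011]: (0 IMPLIES (NOT 1 IMPLIES (NOT 0 AND 1))) -> 1
  row 12 [01100]: (0 IMPLIES (NOT 0 IMPLIES (NOT 0 AND 1))) -> 1
  row 13 [01101]: (0 IMPLIES (NOT 0 IMPLIES (NOT 0 AND 1))) -> 1
  row 14 [01110]: (0 IMPLIES (NOT 1 IMPLIES (NOT 0 AND 1))) -> 1
  row 15 [01111]: (0 IMPLIES (NOT 1 IMPLIES (NOT 0 AND 1))) -> 1
  row 16 [10000]: (1 IMPLIES (NOT 0 IMPLIES (NOT 1 AND 0))) -> 0
  row 17 [10001]: (1 IMPLIES (NOT 0 IMPLIES (NOT 1 AND 0))) -> 0
  row 18 [10010]: (1 IMPLIES (NOT 1 IMPLIES (NOT 1 AND 0))) -> 1
  row 19 [10011]: (1 IMPLIES (NOT 1 IMPLIES (NOT 1 AND 0))) -> 1
  row 20 [10100]: (1 IMPLIES (NOT 0 IMPLIES (NOT 1 AND 0))) -> 0
  row 21 [10101]: (1 IMPLIES (NOT 0 IMPLIES (NOT 1 AND 0))) -> 0
  row 22 [10110]: (1 IMPLIES (NOT 1 IMPLIES (NOT 1 AND 0))) -> 1
  row 23 [10111]: (1 IMPLIES (NOT 1 IMPLIES (NOT 1 AND 0))) -> 1
  row 24 [11000]: (1 IMPLIES (NOT 0 IMPLIES (NOT 1 AND 1))) -> 0
  row 25 [11001]: (1 IMPLIES (NOT 0 IMPLIES (NOT 1 AND 1))) -> 0
  row 26 [11010]: (1 IMPLIES (NOT 1 IMPLIES (NOT 1 AND 1))) -> 1
  row 27 [11011]: (1 IMPLIES (NOT 1 IMPLIES (NOT 1 AND 1))) -> 1
  row 28 [11100]: (1 IMPLIES (NOT 0 IMPLIES (NOT 1 AND 1))) -> 0
  row 29 [11101]: (1 IMPLIES (NOT 0 IMPLIES (NOT 1 AND 1))) -> 0
  row 30 [11110]: (1 IMPLIES (NOT 1 IMPLIES (NOT 1 AND 1))) -> 1
  row 31 [11111]: (1 IMPLIES (NOT 1 IMPLIES (NOT 1 AND 1))) -> 1
Full result column, 4 rows per line (a,b,c fixed per line; d,e runs 00..11 left to right):
  rows 0-3 [a,b,c=000]: 1111  = hex F
  rows 4-7 [a,b,c=001]: 1111  = hex F
  rows 8-11 [a,b,c=010]: 1111  = hex F
  rows 12-15 [a,b,c=011]: 1111  = hex F
  rows 16-19 [a,b,c=100]: 0011  = hex 3
  rows 20-23 [a,b,c=101]: 0011  = hex 3
  rows 24-27 [a,b,c=110]: 0011  = hex 3
  rows 28-31 [a,b,c=111]: 0011  = hex 3
Output column (row 0 .. row 31) = 11111111111111110011001100110011
Output column grouped in 4s = 1111 1111 1111 1111 0011 0011 0011 0011 = 0xFFFF3333
Convert to decimal digit by digit (value = value*16 + digit):
  F -> 15
  15*16 + 15 (F) = 255
  255*16 + 15 (F) = 4095
  4095*16 + 15 (F) = 65535
  65535*16 + 3 = 1048563
  1048563*16 + 3 = 16777011
  16777011*16 + 3 = 268432179
  268432179*16 + 3 = 4294914867
Decimal = 4294914867

4294914867


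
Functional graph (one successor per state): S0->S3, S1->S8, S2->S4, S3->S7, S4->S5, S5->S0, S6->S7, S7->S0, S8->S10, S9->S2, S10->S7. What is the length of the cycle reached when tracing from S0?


Trace from S0 until a state repeats:
  S0 -> S3 -> S7 -> S0
S0 first seen at step 0, revisited at step 3.
Cycle length = 3 - 0 = 3

3


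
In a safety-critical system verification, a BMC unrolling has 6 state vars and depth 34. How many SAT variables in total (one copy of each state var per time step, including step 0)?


BMC unrolls to depth k, creating one copy of each state var for steps 0..k.
Step count = 34 + 1 = 35 (steps 0 through 34)
Vars per step = 6
Total = 6 * 35 = 210

210


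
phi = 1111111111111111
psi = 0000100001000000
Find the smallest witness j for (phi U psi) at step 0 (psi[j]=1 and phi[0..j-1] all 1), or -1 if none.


(phi U psi) at 0: need smallest j with psi[j]=1 and phi[i]=1 for all i in [0,j).
Scan from step 0:
  step 0: phi=1, psi=0 -> continue
  step 1: phi=1, psi=0 -> continue
  step 2: phi=1, psi=0 -> continue
  step 3: phi=1, psi=0 -> continue
  step 4: psi=1 and phi held for [0,4) -> witness found
Witness step = 4

4


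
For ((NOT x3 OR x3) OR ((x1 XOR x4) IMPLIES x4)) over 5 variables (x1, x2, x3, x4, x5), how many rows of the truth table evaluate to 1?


Formula: ((NOT x3 OR x3) OR ((x1 XOR x4) IMPLIES x4)) over 5 vars (32 rows)
Evaluate each row (x1, x2, x3, x4, x5 as bits, MSB first):
  row 0 [00000]: ((NOT 0 OR 0) OR ((0 XOR 0) IMPLIES 0)) -> 1
  row 1 [00001]: ((NOT 0 OR 0) OR ((0 XOR 0) IMPLIES 0)) -> 1
  row 2 [00010]: ((NOT 0 OR 0) OR ((0 XOR 1) IMPLIES 1)) -> 1
  row 3 [00011]: ((NOT 0 OR 0) OR ((0 XOR 1) IMPLIES 1)) -> 1
  row 4 [00100]: ((NOT 1 OR 1) OR ((0 XOR 0) IMPLIES 0)) -> 1
  row 5 [00101]: ((NOT 1 OR 1) OR ((0 XOR 0) IMPLIES 0)) -> 1
  row 6 [00110]: ((NOT 1 OR 1) OR ((0 XOR 1) IMPLIES 1)) -> 1
  row 7 [00111]: ((NOT 1 OR 1) OR ((0 XOR 1) IMPLIES 1)) -> 1
  row 8 [01000]: ((NOT 0 OR 0) OR ((0 XOR 0) IMPLIES 0)) -> 1
  row 9 [01001]: ((NOT 0 OR 0) OR ((0 XOR 0) IMPLIES 0)) -> 1
  row 10 [01010]: ((NOT 0 OR 0) OR ((0 XOR 1) IMPLIES 1)) -> 1
  row 11 [01011]: ((NOT 0 OR 0) OR ((0 XOR 1) IMPLIES 1)) -> 1
  row 12 [01100]: ((NOT 1 OR 1) OR ((0 XOR 0) IMPLIES 0)) -> 1
  row 13 [01101]: ((NOT 1 OR 1) OR ((0 XOR 0) IMPLIES 0)) -> 1
  row 14 [01110]: ((NOT 1 OR 1) OR ((0 XOR 1) IMPLIES 1)) -> 1
  row 15 [01111]: ((NOT 1 OR 1) OR ((0 XOR 1) IMPLIES 1)) -> 1
  row 16 [10000]: ((NOT 0 OR 0) OR ((1 XOR 0) IMPLIES 0)) -> 1
  row 17 [10001]: ((NOT 0 OR 0) OR ((1 XOR 0) IMPLIES 0)) -> 1
  row 18 [10010]: ((NOT 0 OR 0) OR ((1 XOR 1) IMPLIES 1)) -> 1
  row 19 [10011]: ((NOT 0 OR 0) OR ((1 XOR 1) IMPLIES 1)) -> 1
  row 20 [10100]: ((NOT 1 OR 1) OR ((1 XOR 0) IMPLIES 0)) -> 1
  row 21 [10101]: ((NOT 1 OR 1) OR ((1 XOR 0) IMPLIES 0)) -> 1
  row 22 [10110]: ((NOT 1 OR 1) OR ((1 XOR 1) IMPLIES 1)) -> 1
  row 23 [10111]: ((NOT 1 OR 1) OR ((1 XOR 1) IMPLIES 1)) -> 1
  row 24 [11000]: ((NOT 0 OR 0) OR ((1 XOR 0) IMPLIES 0)) -> 1
  row 25 [11001]: ((NOT 0 OR 0) OR ((1 XOR 0) IMPLIES 0)) -> 1
  row 26 [11010]: ((NOT 0 OR 0) OR ((1 XOR 1) IMPLIES 1)) -> 1
  row 27 [11011]: ((NOT 0 OR 0) OR ((1 XOR 1) IMPLIES 1)) -> 1
  row 28 [11100]: ((NOT 1 OR 1) OR ((1 XOR 0) IMPLIES 0)) -> 1
  row 29 [11101]: ((NOT 1 OR 1) OR ((1 XOR 0) IMPLIES 0)) -> 1
  row 30 [11110]: ((NOT 1 OR 1) OR ((1 XOR 1) IMPLIES 1)) -> 1
  row 31 [11111]: ((NOT 1 OR 1) OR ((1 XOR 1) IMPLIES 1)) -> 1
Full result column, 8 rows per line (x1,x2 fixed per line; x3,x4,x5 runs 000..111 left to right):
  rows 0-7 [x1,x2=00]: 11111111  (ones: 8)
  rows 8-15 [x1,x2=01]: 11111111  (ones: 8)
  rows 16-23 [x1,x2=10]: 11111111  (ones: 8)
  rows 24-31 [x1,x2=11]: 11111111  (ones: 8)
Count of 1-rows = 8+8+8+8 = 32

32


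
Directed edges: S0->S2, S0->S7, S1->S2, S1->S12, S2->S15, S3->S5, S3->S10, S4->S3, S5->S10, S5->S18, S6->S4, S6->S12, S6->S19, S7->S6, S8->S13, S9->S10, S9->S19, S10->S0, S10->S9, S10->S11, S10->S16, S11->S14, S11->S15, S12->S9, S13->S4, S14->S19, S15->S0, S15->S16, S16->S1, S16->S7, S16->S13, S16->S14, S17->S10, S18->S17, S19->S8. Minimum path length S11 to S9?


BFS layer-by-layer from S11:
  dist 0: {S11}
  dist 1: {S14, S15}
  dist 2: {S0, S16, S19}
  dist 3: {S1, S2, S7, S8, S13}
  dist 4: {S4, S6, S12}
  dist 5: {S3, S9}
  -> S9 reached at distance 5
Shortest path length = 5

5


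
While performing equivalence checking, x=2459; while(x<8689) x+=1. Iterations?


Step 1: x goes from 2459 toward 8689 by 1; the body runs while x<8689, so iterations = ceil((bound-start)/step)
Step 2: Distance=6230
Step 3: ceil(6230/1)=6230

6230


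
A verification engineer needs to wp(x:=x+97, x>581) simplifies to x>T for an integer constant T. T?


Formula: wp(x:=E, P) = P[E/x] (substitute E for x in postcondition)
Step 1: Postcondition: x>581
Step 2: Substitute x+97 for x: x+97>581
Step 3: Solve for x: x > 581-97 = 484

484


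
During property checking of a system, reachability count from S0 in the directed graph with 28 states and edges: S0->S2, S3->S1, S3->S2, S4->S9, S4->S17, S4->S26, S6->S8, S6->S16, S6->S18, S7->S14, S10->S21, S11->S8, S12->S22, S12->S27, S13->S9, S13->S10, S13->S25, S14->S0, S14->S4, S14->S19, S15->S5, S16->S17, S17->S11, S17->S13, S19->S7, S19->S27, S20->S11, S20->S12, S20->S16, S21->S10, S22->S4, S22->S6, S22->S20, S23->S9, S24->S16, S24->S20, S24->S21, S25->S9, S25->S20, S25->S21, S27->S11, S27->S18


BFS from S0:
  layer 0: {S0}
  layer 1: {S2}
Reachable set: {S0, S2}
Count = 2

2


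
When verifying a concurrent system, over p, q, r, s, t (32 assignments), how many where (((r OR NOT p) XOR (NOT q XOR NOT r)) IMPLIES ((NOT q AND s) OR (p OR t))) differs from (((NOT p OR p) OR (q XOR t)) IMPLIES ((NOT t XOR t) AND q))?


F1 = (((r OR NOT p) XOR (NOT q XOR NOT r)) IMPLIES ((NOT q AND s) OR (p OR t)))
F2 = (((NOT p OR p) OR (q XOR t)) IMPLIES ((NOT t XOR t) AND q))
Evaluate both on each of 32 rows (bits = p,q,r,s,t):
  row 0 [00000]: F1=0 F2=0 -> 0
  row 1 [00001]: F1=1 F2=0 (differ) -> 1
  row 2 [00010]: F1=1 F2=0 (differ) -> 1
  row 3 [00011]: F1=1 F2=0 (differ) -> 1
  row 4 [00100]: F1=1 F2=0 (differ) -> 1
  row 5 [00101]: F1=1 F2=0 (differ) -> 1
  row 6 [00110]: F1=1 F2=0 (differ) -> 1
  row 7 [00111]: F1=1 F2=0 (differ) -> 1
  row 8 [01000]: F1=1 F2=1 -> 0
  row 9 [01001]: F1=1 F2=1 -> 0
  row 10 [01010]: F1=1 F2=1 -> 0
  row 11 [01011]: F1=1 F2=1 -> 0
  row 12 [01100]: F1=0 F2=1 (differ) -> 1
  row 13 [01101]: F1=1 F2=1 -> 0
  row 14 [01110]: F1=0 F2=1 (differ) -> 1
  row 15 [01111]: F1=1 F2=1 -> 0
  row 16 [10000]: F1=1 F2=0 (differ) -> 1
  row 17 [10001]: F1=1 F2=0 (differ) -> 1
  row 18 [10010]: F1=1 F2=0 (differ) -> 1
  row 19 [10011]: F1=1 F2=0 (differ) -> 1
  row 20 [10100]: F1=1 F2=0 (differ) -> 1
  row 21 [10101]: F1=1 F2=0 (differ) -> 1
  row 22 [10110]: F1=1 F2=0 (differ) -> 1
  row 23 [10111]: F1=1 F2=0 (differ) -> 1
  row 24 [11000]: F1=1 F2=1 -> 0
  row 25 [11001]: F1=1 F2=1 -> 0
  row 26 [11010]: F1=1 F2=1 -> 0
  row 27 [11011]: F1=1 F2=1 -> 0
  row 28 [11100]: F1=1 F2=1 -> 0
  row 29 [11101]: F1=1 F2=1 -> 0
  row 30 [11110]: F1=1 F2=1 -> 0
  row 31 [11111]: F1=1 F2=1 -> 0
Full result column, 8 rows per line (p,q fixed per line; r,s,t runs 000..111 left to right):
  rows 0-7 [p,q=00]: 01111111  (ones: 7)
  rows 8-15 [p,q=01]: 00001010  (ones: 2)
  rows 16-23 [p,q=10]: 11111111  (ones: 8)
  rows 24-31 [p,q=11]: 00000000  (ones: 0)
Disagreements = 7+2+8+0 = 17

17


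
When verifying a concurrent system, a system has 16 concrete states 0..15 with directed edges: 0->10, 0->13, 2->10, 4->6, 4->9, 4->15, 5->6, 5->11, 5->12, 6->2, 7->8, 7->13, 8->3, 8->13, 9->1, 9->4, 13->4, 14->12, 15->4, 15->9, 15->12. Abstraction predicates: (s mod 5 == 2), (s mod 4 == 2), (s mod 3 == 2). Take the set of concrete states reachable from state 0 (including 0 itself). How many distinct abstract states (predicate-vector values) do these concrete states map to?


BFS from 0:
Concrete reachable: {0, 1, 2, 4, 6, 9, 10, 12, 13, 15}
Abstract via predicates (s mod 5 == 2), (s mod 4 == 2), (s mod 3 == 2):
  (0,0,0) <- {0, 1, 4, 9, 13, 15}
  (0,1,0) <- {6, 10}
  (1,0,0) <- {12}
  (1,1,1) <- {2}
Distinct abstract states = 4

4


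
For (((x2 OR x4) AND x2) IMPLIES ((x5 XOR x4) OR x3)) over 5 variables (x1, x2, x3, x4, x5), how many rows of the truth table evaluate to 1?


Formula: (((x2 OR x4) AND x2) IMPLIES ((x5 XOR x4) OR x3)) over 5 vars (32 rows)
Evaluate each row (x1, x2, x3, x4, x5 as bits, MSB first):
  row 0 [00000]: (((0 OR 0) AND 0) IMPLIES ((0 XOR 0) OR 0)) -> 1
  row 1 [00001]: (((0 OR 0) AND 0) IMPLIES ((1 XOR 0) OR 0)) -> 1
  row 2 [00010]: (((0 OR 1) AND 0) IMPLIES ((0 XOR 1) OR 0)) -> 1
  row 3 [00011]: (((0 OR 1) AND 0) IMPLIES ((1 XOR 1) OR 0)) -> 1
  row 4 [00100]: (((0 OR 0) AND 0) IMPLIES ((0 XOR 0) OR 1)) -> 1
  row 5 [00101]: (((0 OR 0) AND 0) IMPLIES ((1 XOR 0) OR 1)) -> 1
  row 6 [00110]: (((0 OR 1) AND 0) IMPLIES ((0 XOR 1) OR 1)) -> 1
  row 7 [00111]: (((0 OR 1) AND 0) IMPLIES ((1 XOR 1) OR 1)) -> 1
  row 8 [01000]: (((1 OR 0) AND 1) IMPLIES ((0 XOR 0) OR 0)) -> 0
  row 9 [01001]: (((1 OR 0) AND 1) IMPLIES ((1 XOR 0) OR 0)) -> 1
  row 10 [01010]: (((1 OR 1) AND 1) IMPLIES ((0 XOR 1) OR 0)) -> 1
  row 11 [01011]: (((1 OR 1) AND 1) IMPLIES ((1 XOR 1) OR 0)) -> 0
  row 12 [01100]: (((1 OR 0) AND 1) IMPLIES ((0 XOR 0) OR 1)) -> 1
  row 13 [01101]: (((1 OR 0) AND 1) IMPLIES ((1 XOR 0) OR 1)) -> 1
  row 14 [01110]: (((1 OR 1) AND 1) IMPLIES ((0 XOR 1) OR 1)) -> 1
  row 15 [01111]: (((1 OR 1) AND 1) IMPLIES ((1 XOR 1) OR 1)) -> 1
  row 16 [10000]: (((0 OR 0) AND 0) IMPLIES ((0 XOR 0) OR 0)) -> 1
  row 17 [10001]: (((0 OR 0) AND 0) IMPLIES ((1 XOR 0) OR 0)) -> 1
  row 18 [10010]: (((0 OR 1) AND 0) IMPLIES ((0 XOR 1) OR 0)) -> 1
  row 19 [10011]: (((0 OR 1) AND 0) IMPLIES ((1 XOR 1) OR 0)) -> 1
  row 20 [10100]: (((0 OR 0) AND 0) IMPLIES ((0 XOR 0) OR 1)) -> 1
  row 21 [10101]: (((0 OR 0) AND 0) IMPLIES ((1 XOR 0) OR 1)) -> 1
  row 22 [10110]: (((0 OR 1) AND 0) IMPLIES ((0 XOR 1) OR 1)) -> 1
  row 23 [10111]: (((0 OR 1) AND 0) IMPLIES ((1 XOR 1) OR 1)) -> 1
  row 24 [11000]: (((1 OR 0) AND 1) IMPLIES ((0 XOR 0) OR 0)) -> 0
  row 25 [11001]: (((1 OR 0) AND 1) IMPLIES ((1 XOR 0) OR 0)) -> 1
  row 26 [11010]: (((1 OR 1) AND 1) IMPLIES ((0 XOR 1) OR 0)) -> 1
  row 27 [11011]: (((1 OR 1) AND 1) IMPLIES ((1 XOR 1) OR 0)) -> 0
  row 28 [11100]: (((1 OR 0) AND 1) IMPLIES ((0 XOR 0) OR 1)) -> 1
  row 29 [11101]: (((1 OR 0) AND 1) IMPLIES ((1 XOR 0) OR 1)) -> 1
  row 30 [11110]: (((1 OR 1) AND 1) IMPLIES ((0 XOR 1) OR 1)) -> 1
  row 31 [11111]: (((1 OR 1) AND 1) IMPLIES ((1 XOR 1) OR 1)) -> 1
Full result column, 8 rows per line (x1,x2 fixed per line; x3,x4,x5 runs 000..111 left to right):
  rows 0-7 [x1,x2=00]: 11111111  (ones: 8)
  rows 8-15 [x1,x2=01]: 01101111  (ones: 6)
  rows 16-23 [x1,x2=10]: 11111111  (ones: 8)
  rows 24-31 [x1,x2=11]: 01101111  (ones: 6)
Count of 1-rows = 8+6+8+6 = 28

28


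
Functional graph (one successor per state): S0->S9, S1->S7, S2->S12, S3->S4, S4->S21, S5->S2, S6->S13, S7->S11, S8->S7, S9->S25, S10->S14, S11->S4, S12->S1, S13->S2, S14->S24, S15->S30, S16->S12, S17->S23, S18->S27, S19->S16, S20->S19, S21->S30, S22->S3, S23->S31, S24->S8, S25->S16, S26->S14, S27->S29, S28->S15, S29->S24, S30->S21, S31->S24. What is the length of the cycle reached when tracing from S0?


Trace from S0 until a state repeats:
  S0 -> S9 -> S25 -> S16 -> S12 -> S1 -> S7 -> S11 -> S4 -> S21 -> S30 -> S21
S21 first seen at step 9, revisited at step 11.
Cycle length = 11 - 9 = 2

2


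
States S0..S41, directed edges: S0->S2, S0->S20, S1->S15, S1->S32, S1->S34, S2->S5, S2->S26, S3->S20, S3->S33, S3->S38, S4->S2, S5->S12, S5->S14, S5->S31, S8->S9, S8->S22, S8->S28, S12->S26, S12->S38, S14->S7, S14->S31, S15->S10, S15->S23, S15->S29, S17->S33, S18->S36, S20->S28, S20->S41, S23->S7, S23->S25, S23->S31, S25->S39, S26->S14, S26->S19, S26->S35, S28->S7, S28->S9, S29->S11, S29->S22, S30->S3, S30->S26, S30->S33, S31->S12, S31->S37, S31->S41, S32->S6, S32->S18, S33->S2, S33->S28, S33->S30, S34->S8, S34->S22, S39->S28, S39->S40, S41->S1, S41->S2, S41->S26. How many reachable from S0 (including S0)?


BFS from S0:
  layer 0: {S0}
  layer 1: {S2, S20}
  layer 2: {S5, S26, S28, S41}
  layer 3: {S1, S7, S9, S12, S14, S19, S31, S35}
  layer 4: {S15, S32, S34, S37, S38}
  layer 5: {S6, S8, S10, S18, S22, S23, S29}
  layer 6: {S11, S25, S36}
  layer 7: {S39}
  layer 8: {S40}
Reachable set: {S0, S1, S2, S5, S6, S7, S8, S9, S10, S11, S12, S14, S15, S18, S19, S20, S22, S23, S25, S26, S28, S29, S31, S32, S34, S35, S36, S37, S38, S39, S40, S41}
Count = 32

32


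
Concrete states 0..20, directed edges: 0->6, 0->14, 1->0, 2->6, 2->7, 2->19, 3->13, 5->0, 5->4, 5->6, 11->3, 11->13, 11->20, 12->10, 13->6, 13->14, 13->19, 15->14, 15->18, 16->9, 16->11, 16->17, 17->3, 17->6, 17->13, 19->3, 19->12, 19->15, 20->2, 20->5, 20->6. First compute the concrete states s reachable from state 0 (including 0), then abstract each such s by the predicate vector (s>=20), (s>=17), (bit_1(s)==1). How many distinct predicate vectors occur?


BFS from 0:
Concrete reachable: {0, 6, 14}
Abstract via predicates (s>=20), (s>=17), (bit_1(s)==1):
  (0,0,0) <- {0}
  (0,0,1) <- {6, 14}
Distinct abstract states = 2

2


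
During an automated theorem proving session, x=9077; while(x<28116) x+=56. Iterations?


Step 1: x goes from 9077 toward 28116 by 56; the body runs while x<28116, so iterations = ceil((bound-start)/step)
Step 2: Distance=19039
Step 3: ceil(19039/56)=340

340


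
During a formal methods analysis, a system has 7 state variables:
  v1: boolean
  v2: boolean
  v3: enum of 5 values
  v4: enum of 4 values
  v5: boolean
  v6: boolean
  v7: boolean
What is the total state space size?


State space = product of domain sizes of all variables.
Domain sizes:
  v1 (boolean): 2
  v2 (boolean): 2
  v3 (enum of 5 values): 5
  v4 (enum of 4 values): 4
  v5 (boolean): 2
  v6 (boolean): 2
  v7 (boolean): 2
Product = 2 * 2 * 5 * 4 * 2 * 2 * 2 = 640

640


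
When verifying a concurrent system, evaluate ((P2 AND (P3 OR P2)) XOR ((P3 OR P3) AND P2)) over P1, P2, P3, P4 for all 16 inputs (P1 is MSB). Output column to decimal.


Formula: ((P2 AND (P3 OR P2)) XOR ((P3 OR P3) AND P2)) over P1, P2, P3, P4 (16 rows)
Evaluate each row (bits = P1,P2,P3,P4, MSB first):
  row 0 [0000]: ((0 AND (0 OR 0)) XOR ((0 OR 0) AND 0)) -> 0
  row 1 [0001]: ((0 AND (0 OR 0)) XOR ((0 OR 0) AND 0)) -> 0
  row 2 [0010]: ((0 AND (1 OR 0)) XOR ((1 OR 1) AND 0)) -> 0
  row 3 [0011]: ((0 AND (1 OR 0)) XOR ((1 OR 1) AND 0)) -> 0
  row 4 [0100]: ((1 AND (0 OR 1)) XOR ((0 OR 0) AND 1)) -> 1
  row 5 [0101]: ((1 AND (0 OR 1)) XOR ((0 OR 0) AND 1)) -> 1
  row 6 [0110]: ((1 AND (1 OR 1)) XOR ((1 OR 1) AND 1)) -> 0
  row 7 [0111]: ((1 AND (1 OR 1)) XOR ((1 OR 1) AND 1)) -> 0
  row 8 [1000]: ((0 AND (0 OR 0)) XOR ((0 OR 0) AND 0)) -> 0
  row 9 [1001]: ((0 AND (0 OR 0)) XOR ((0 OR 0) AND 0)) -> 0
  row 10 [1010]: ((0 AND (1 OR 0)) XOR ((1 OR 1) AND 0)) -> 0
  row 11 [1011]: ((0 AND (1 OR 0)) XOR ((1 OR 1) AND 0)) -> 0
  row 12 [1100]: ((1 AND (0 OR 1)) XOR ((0 OR 0) AND 1)) -> 1
  row 13 [1101]: ((1 AND (0 OR 1)) XOR ((0 OR 0) AND 1)) -> 1
  row 14 [1110]: ((1 AND (1 OR 1)) XOR ((1 OR 1) AND 1)) -> 0
  row 15 [1111]: ((1 AND (1 OR 1)) XOR ((1 OR 1) AND 1)) -> 0
Full result column, 4 rows per line (P1,P2 fixed per line; P3,P4 runs 00..11 left to right):
  rows 0-3 [P1,P2=00]: 0000  = hex 0
  rows 4-7 [P1,P2=01]: 1100  = hex C
  rows 8-11 [P1,P2=10]: 0000  = hex 0
  rows 12-15 [P1,P2=11]: 1100  = hex C
Output column (row 0 .. row 15) = 0000110000001100
Output column grouped in 4s = 0000 1100 0000 1100 = 0x0C0C
Convert to decimal digit by digit (value = value*16 + digit):
  0 -> 0
  0*16 + 12 (C) = 12
  12*16 + 0 = 192
  192*16 + 12 (C) = 3084
Decimal = 3084

3084
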